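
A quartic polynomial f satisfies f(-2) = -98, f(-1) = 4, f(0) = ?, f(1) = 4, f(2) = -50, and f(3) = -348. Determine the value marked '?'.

On equispaced nodes a degree-4 polynomial has vanishing fifth forward difference, so
  - f(-2) + 5·f(-1) - 10·f(0) + 10·f(1) - 5·f(2) + f(3) = 0.
Substituting the known values and solving for f(0):
  -10·f(0) = -60
  f(0) = 6.

6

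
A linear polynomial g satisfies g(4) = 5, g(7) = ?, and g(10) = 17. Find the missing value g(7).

11

On equispaced nodes a degree-1 polynomial has vanishing second forward difference, so
  g(4) - 2·g(7) + g(10) = 0.
Substituting the known values and solving for g(7):
  -2·g(7) = -22
  g(7) = 11.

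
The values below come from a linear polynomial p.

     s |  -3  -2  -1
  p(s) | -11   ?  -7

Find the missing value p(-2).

-9

The 2 known points determine the degree-1 polynomial uniquely.
Write p(s) = as + b. Substituting each data point gives a linear system:
  -3a + b = -11
  -a + b = -7
Solving the system yields a = 2, b = -5.
So p(s) = 2s - 5.
Then p(-2) = -9.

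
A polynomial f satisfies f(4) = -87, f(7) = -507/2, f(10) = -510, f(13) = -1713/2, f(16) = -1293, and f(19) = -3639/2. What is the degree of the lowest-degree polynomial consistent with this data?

Forward differences of the values at n = 4, 7, 10, 13, 16, 19:
  f  : -87  -507/2  -510  -1713/2  -1293  -3639/2
  Δ  : -333/2  -513/2  -693/2  -873/2  -1053/2
  Δ^2: -90  -90  -90  -90
  Δ^3: 0  0  0
  Δ^4: 0  0
  Δ^5: 0
The second differences are constant (-90) and nonzero, while all higher differences vanish, so the minimal degree is 2.

2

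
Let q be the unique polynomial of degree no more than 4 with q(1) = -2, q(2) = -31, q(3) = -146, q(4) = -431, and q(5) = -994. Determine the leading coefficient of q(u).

Write q(u) = au^4 + bu^3 + cu^2 + du + e. Substituting each data point gives a linear system:
  a + b + c + d + e = -2
  16a + 8b + 4c + 2d + e = -31
  81a + 27b + 9c + 3d + e = -146
  256a + 64b + 16c + 4d + e = -431
  625a + 125b + 25c + 5d + e = -994
Solving the system yields a = -1, b = -4, c = 6, d = -4, e = 1.
So q(u) = -u^4 - 4u^3 + 6u^2 - 4u + 1.
The leading coefficient is -1.

-1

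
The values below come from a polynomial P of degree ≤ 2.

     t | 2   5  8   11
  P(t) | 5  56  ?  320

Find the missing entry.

The 3 known points determine the degree-2 polynomial uniquely.
Write P(t) = at^2 + bt + c. Substituting each data point gives a linear system:
  4a + 2b + c = 5
  25a + 5b + c = 56
  121a + 11b + c = 320
Solving the system yields a = 3, b = -4, c = 1.
So P(t) = 3t^2 - 4t + 1.
Then P(8) = 161.

161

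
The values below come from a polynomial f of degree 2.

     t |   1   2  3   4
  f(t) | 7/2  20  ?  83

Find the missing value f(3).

On equispaced nodes a degree-2 polynomial has vanishing third forward difference, so
  - f(1) + 3·f(2) - 3·f(3) + f(4) = 0.
Substituting the known values and solving for f(3):
  -3·f(3) = -279/2
  f(3) = 93/2.

93/2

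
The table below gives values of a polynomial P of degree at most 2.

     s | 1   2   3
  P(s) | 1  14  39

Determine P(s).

P(s) = 6s^2 - 5s

Write P(s) = as^2 + bs + c. Substituting each data point gives a linear system:
  a + b + c = 1
  4a + 2b + c = 14
  9a + 3b + c = 39
Solving the system yields a = 6, b = -5, c = 0.
So P(s) = 6s² - 5s.
Check: P(2) = 14. ✓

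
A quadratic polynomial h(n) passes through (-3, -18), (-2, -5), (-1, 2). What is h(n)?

h(n) = -3n^2 - 2n + 3

Using the Lagrange interpolation formula with nodes -3, -2, -1:
  L_0(n) = (n + 2)(n + 1) / 2
  L_1(n) = (n + 3)(n + 1) / -1
  L_2(n) = (n + 3)(n + 2) / 2
Then h(n) = -18·L_0(n) - 5·L_1(n) + 2·L_2(n).
Expanding and collecting terms gives h(n) = -3n² - 2n + 3.
Check: h(-2) = -5. ✓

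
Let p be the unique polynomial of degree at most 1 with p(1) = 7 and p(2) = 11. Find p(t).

Using the Lagrange interpolation formula with nodes 1, 2:
  L_0(t) = (t - 2) / -1
  L_1(t) = (t - 1) / 1
Then p(t) = 7·L_0(t) + 11·L_1(t).
Expanding and collecting terms gives p(t) = 4t + 3.
Check: p(1) = 7. ✓

p(t) = 4t + 3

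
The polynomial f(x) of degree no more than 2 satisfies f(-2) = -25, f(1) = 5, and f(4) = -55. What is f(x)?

Write f(x) = ax^2 + bx + c. Substituting each data point gives a linear system:
  4a - 2b + c = -25
  a + b + c = 5
  16a + 4b + c = -55
Solving the system yields a = -5, b = 5, c = 5.
So f(x) = -5x^2 + 5x + 5.
Check: f(-2) = -25. ✓

f(x) = -5x^2 + 5x + 5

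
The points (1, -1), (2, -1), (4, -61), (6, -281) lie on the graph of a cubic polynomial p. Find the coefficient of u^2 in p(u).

Write p(u) = au^3 + bu^2 + cu + d. Substituting each data point gives a linear system:
  a + b + c + d = -1
  8a + 4b + 2c + d = -1
  64a + 16b + 4c + d = -61
  216a + 36b + 6c + d = -281
Solving the system yields a = -2, b = 4, c = 2, d = -5.
So p(u) = -2u³ + 4u² + 2u - 5.
The coefficient of u^2 is 4.

4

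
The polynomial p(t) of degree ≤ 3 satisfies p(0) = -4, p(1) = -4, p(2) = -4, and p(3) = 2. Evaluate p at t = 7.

206

Using the Lagrange interpolation formula with nodes 0, 1, 2, 3:
  L_0(t) = (t - 1)(t - 2)(t - 3) / -6
  L_1(t) = t(t - 2)(t - 3) / 2
  L_2(t) = t(t - 1)(t - 3) / -2
  L_3(t) = t(t - 1)(t - 2) / 6
Then p(t) = -4·L_0(t) - 4·L_1(t) - 4·L_2(t) + 2·L_3(t).
Expanding and collecting terms gives p(t) = t^3 - 3t^2 + 2t - 4.
Evaluating at t = 7: p(7) = 206.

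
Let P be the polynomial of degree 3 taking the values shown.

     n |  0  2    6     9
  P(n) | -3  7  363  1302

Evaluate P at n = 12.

3177

Using the Lagrange interpolation formula with nodes 0, 2, 6, 9:
  L_0(n) = (n - 2)(n - 6)(n - 9) / -108
  L_1(n) = n(n - 6)(n - 9) / 56
  L_2(n) = n(n - 2)(n - 9) / -72
  L_3(n) = n(n - 2)(n - 6) / 189
Then P(n) = -3·L_0(n) + 7·L_1(n) + 363·L_2(n) + 1302·L_3(n).
Expanding and collecting terms gives P(n) = 2n³ - 2n² + n - 3.
Evaluating at n = 12: P(12) = 3177.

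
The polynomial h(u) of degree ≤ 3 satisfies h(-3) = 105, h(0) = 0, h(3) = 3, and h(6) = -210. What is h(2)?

Using the Lagrange interpolation formula with nodes -3, 0, 3, 6:
  L_0(u) = u(u - 3)(u - 6) / -162
  L_1(u) = (u + 3)(u - 3)(u - 6) / 54
  L_2(u) = (u + 3)u(u - 6) / -54
  L_3(u) = (u + 3)u(u - 3) / 162
Then h(u) = 105·L_0(u) + 0·L_1(u) + 3·L_2(u) - 210·L_3(u).
Expanding and collecting terms gives h(u) = -2u^3 + 6u^2 + u.
Evaluating at u = 2: h(2) = 10.

10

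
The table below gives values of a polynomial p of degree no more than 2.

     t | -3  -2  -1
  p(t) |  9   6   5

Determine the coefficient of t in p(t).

2

Write p(t) = at^2 + bt + c. Substituting each data point gives a linear system:
  9a - 3b + c = 9
  4a - 2b + c = 6
  a - b + c = 5
Solving the system yields a = 1, b = 2, c = 6.
So p(t) = t^2 + 2t + 6.
The coefficient of t is 2.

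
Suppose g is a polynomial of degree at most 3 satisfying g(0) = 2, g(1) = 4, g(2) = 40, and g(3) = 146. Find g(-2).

-44

Using the Lagrange interpolation formula with nodes 0, 1, 2, 3:
  L_0(x) = (x - 1)(x - 2)(x - 3) / -6
  L_1(x) = x(x - 2)(x - 3) / 2
  L_2(x) = x(x - 1)(x - 3) / -2
  L_3(x) = x(x - 1)(x - 2) / 6
Then g(x) = 2·L_0(x) + 4·L_1(x) + 40·L_2(x) + 146·L_3(x).
Expanding and collecting terms gives g(x) = 6x^3 - x^2 - 3x + 2.
Evaluating at x = -2: g(-2) = -44.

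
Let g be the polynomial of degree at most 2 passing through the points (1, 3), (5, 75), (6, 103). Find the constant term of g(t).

-5

Write g(t) = at^2 + bt + c. Substituting each data point gives a linear system:
  a + b + c = 3
  25a + 5b + c = 75
  36a + 6b + c = 103
Solving the system yields a = 2, b = 6, c = -5.
So g(t) = 2t^2 + 6t - 5.
The constant term is -5.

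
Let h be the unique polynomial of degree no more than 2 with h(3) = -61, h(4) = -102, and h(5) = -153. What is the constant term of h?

2

Write h(s) = as^2 + bs + c. Substituting each data point gives a linear system:
  9a + 3b + c = -61
  16a + 4b + c = -102
  25a + 5b + c = -153
Solving the system yields a = -5, b = -6, c = 2.
So h(s) = -5s^2 - 6s + 2.
The constant term is 2.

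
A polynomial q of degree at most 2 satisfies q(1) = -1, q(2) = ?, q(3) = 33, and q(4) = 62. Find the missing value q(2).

12

The 3 known points determine the degree-2 polynomial uniquely.
Write q(t) = at^2 + bt + c. Substituting each data point gives a linear system:
  a + b + c = -1
  9a + 3b + c = 33
  16a + 4b + c = 62
Solving the system yields a = 4, b = 1, c = -6.
So q(t) = 4t^2 + t - 6.
Then q(2) = 12.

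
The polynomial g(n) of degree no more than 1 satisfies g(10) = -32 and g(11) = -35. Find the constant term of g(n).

-2

Write g(n) = an + b. Substituting each data point gives a linear system:
  10a + b = -32
  11a + b = -35
Solving the system yields a = -3, b = -2.
So g(n) = -3n - 2.
The constant term is -2.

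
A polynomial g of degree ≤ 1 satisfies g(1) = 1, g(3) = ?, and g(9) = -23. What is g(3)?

-5

The 2 known points determine the degree-1 polynomial uniquely.
Write g(t) = at + b. Substituting each data point gives a linear system:
  a + b = 1
  9a + b = -23
Solving the system yields a = -3, b = 4.
So g(t) = -3t + 4.
Then g(3) = -5.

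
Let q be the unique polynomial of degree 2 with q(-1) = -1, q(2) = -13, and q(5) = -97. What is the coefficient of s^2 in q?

Write q(s) = as^2 + bs + c. Substituting each data point gives a linear system:
  a - b + c = -1
  4a + 2b + c = -13
  25a + 5b + c = -97
Solving the system yields a = -4, b = 0, c = 3.
So q(s) = -4s^2 + 3.
The leading coefficient is -4.

-4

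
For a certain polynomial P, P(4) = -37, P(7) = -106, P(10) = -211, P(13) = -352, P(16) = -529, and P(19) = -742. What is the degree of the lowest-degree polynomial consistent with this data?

2

Forward differences of the values at u = 4, 7, 10, 13, 16, 19:
  P  : -37  -106  -211  -352  -529  -742
  Δ  : -69  -105  -141  -177  -213
  Δ^2: -36  -36  -36  -36
  Δ^3: 0  0  0
  Δ^4: 0  0
  Δ^5: 0
The second differences are constant (-36) and nonzero, while all higher differences vanish, so the minimal degree is 2.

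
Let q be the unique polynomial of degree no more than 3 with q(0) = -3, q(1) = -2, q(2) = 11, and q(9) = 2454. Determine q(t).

Using the Lagrange interpolation formula with nodes 0, 1, 2, 9:
  L_0(t) = (t - 1)(t - 2)(t - 9) / -18
  L_1(t) = t(t - 2)(t - 9) / 8
  L_2(t) = t(t - 1)(t - 9) / -14
  L_3(t) = t(t - 1)(t - 2) / 504
Then q(t) = -3·L_0(t) - 2·L_1(t) + 11·L_2(t) + 2454·L_3(t).
Expanding and collecting terms gives q(t) = 4t^3 - 6t^2 + 3t - 3.
Check: q(0) = -3. ✓

q(t) = 4t^3 - 6t^2 + 3t - 3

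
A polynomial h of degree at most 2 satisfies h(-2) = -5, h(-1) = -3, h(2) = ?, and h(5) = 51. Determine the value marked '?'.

15

The 3 known points determine the degree-2 polynomial uniquely.
Write h(t) = at^2 + bt + c. Substituting each data point gives a linear system:
  4a - 2b + c = -5
  a - b + c = -3
  25a + 5b + c = 51
Solving the system yields a = 1, b = 5, c = 1.
So h(t) = t^2 + 5t + 1.
Then h(2) = 15.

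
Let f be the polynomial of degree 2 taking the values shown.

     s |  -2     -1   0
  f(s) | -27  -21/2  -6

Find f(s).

Write f(s) = as^2 + bs + c. Substituting each data point gives a linear system:
  4a - 2b + c = -27
  a - b + c = -21/2
  c = -6
Solving the system yields a = -6, b = -3/2, c = -6.
So f(s) = -6s² - (3/2)s - 6.
Check: f(-1) = -21/2. ✓

f(s) = -6s^2 - (3/2)s - 6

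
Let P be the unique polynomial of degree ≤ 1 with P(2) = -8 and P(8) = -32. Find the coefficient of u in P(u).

Write P(u) = au + b. Substituting each data point gives a linear system:
  2a + b = -8
  8a + b = -32
Solving the system yields a = -4, b = 0.
So P(u) = -4u.
The leading coefficient is -4.

-4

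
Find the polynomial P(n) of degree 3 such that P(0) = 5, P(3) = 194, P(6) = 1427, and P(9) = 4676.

Using the Lagrange interpolation formula with nodes 0, 3, 6, 9:
  L_0(n) = (n - 3)(n - 6)(n - 9) / -162
  L_1(n) = n(n - 6)(n - 9) / 54
  L_2(n) = n(n - 3)(n - 9) / -54
  L_3(n) = n(n - 3)(n - 6) / 162
Then P(n) = 5·L_0(n) + 194·L_1(n) + 1427·L_2(n) + 4676·L_3(n).
Expanding and collecting terms gives P(n) = 6n³ + 4n² - 3n + 5.
Check: P(0) = 5. ✓

P(n) = 6n^3 + 4n^2 - 3n + 5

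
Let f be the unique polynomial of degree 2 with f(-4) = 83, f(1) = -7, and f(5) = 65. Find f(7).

149

Using the Lagrange interpolation formula with nodes -4, 1, 5:
  L_0(u) = (u - 1)(u - 5) / 45
  L_1(u) = (u + 4)(u - 5) / -20
  L_2(u) = (u + 4)(u - 1) / 36
Then f(u) = 83·L_0(u) - 7·L_1(u) + 65·L_2(u).
Expanding and collecting terms gives f(u) = 4u² - 6u - 5.
Evaluating at u = 7: f(7) = 149.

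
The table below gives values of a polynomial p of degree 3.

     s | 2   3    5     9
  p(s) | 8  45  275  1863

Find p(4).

Write p(s) = as^3 + bs^2 + cs + d. Substituting each data point gives a linear system:
  8a + 4b + 2c + d = 8
  27a + 9b + 3c + d = 45
  125a + 25b + 5c + d = 275
  729a + 81b + 9c + d = 1863
Solving the system yields a = 3, b = -4, c = 0, d = 0.
So p(s) = 3s^3 - 4s^2.
Then p(4) = 128.

128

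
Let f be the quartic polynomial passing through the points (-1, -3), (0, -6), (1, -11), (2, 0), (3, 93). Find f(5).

Using the Lagrange interpolation formula with nodes -1, 0, 1, 2, 3:
  L_0(u) = u(u - 1)(u - 2)(u - 3) / 24
  L_1(u) = (u + 1)(u - 1)(u - 2)(u - 3) / -6
  L_2(u) = (u + 1)u(u - 2)(u - 3) / 4
  L_3(u) = (u + 1)u(u - 1)(u - 3) / -6
  L_4(u) = (u + 1)u(u - 1)(u - 2) / 24
Then f(u) = -3·L_0(u) - 6·L_1(u) - 11·L_2(u) + 0·L_3(u) + 93·L_4(u).
Expanding and collecting terms gives f(u) = 2u^4 - u^3 - 3u^2 - 3u - 6.
Evaluating at u = 5: f(5) = 1029.

1029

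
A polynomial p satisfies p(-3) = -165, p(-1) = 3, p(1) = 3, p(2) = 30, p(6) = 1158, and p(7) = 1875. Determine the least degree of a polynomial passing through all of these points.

Divided differences on the nodes -3, -1, 1, 2, 6, 7:
  order 0: -165  3  3  30  1158  1875
  order 1: 84  0  27  282  717
  order 2: -21  9  51  87
  order 3: 6  6  6
  order 4: 0  0
  order 5: 0
The order-3 divided differences are all 6 (nonzero) and every higher order vanishes, so the data lies on a polynomial of degree exactly 3.

3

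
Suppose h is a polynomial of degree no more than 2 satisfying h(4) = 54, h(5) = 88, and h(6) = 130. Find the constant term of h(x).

Write h(x) = ax^2 + bx + c. Substituting each data point gives a linear system:
  16a + 4b + c = 54
  25a + 5b + c = 88
  36a + 6b + c = 130
Solving the system yields a = 4, b = -2, c = -2.
So h(x) = 4x² - 2x - 2.
The constant term is -2.

-2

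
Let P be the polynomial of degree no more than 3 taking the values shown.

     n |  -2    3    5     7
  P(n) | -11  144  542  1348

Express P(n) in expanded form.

Write P(n) = an^3 + bn^2 + cn + d. Substituting each data point gives a linear system:
  -8a + 4b - 2c + d = -11
  27a + 9b + 3c + d = 144
  125a + 25b + 5c + d = 542
  343a + 49b + 7c + d = 1348
Solving the system yields a = 3, b = 6, c = 4, d = -3.
So P(n) = 3n³ + 6n² + 4n - 3.
Check: P(5) = 542. ✓

P(n) = 3n^3 + 6n^2 + 4n - 3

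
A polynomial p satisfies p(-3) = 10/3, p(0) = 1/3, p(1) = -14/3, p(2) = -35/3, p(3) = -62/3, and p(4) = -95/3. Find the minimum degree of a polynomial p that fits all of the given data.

Divided differences on the nodes -3, 0, 1, 2, 3, 4:
  order 0: 10/3  1/3  -14/3  -35/3  -62/3  -95/3
  order 1: -1  -5  -7  -9  -11
  order 2: -1  -1  -1  -1
  order 3: 0  0  0
  order 4: 0  0
  order 5: 0
The order-2 divided differences are all -1 (nonzero) and every higher order vanishes, so the data lies on a polynomial of degree exactly 2.

2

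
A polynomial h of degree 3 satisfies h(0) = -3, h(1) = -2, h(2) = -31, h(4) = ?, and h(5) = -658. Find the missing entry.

The 4 known points determine the degree-3 polynomial uniquely.
Write h(n) = an^3 + bn^2 + cn + d. Substituting each data point gives a linear system:
  d = -3
  a + b + c + d = -2
  8a + 4b + 2c + d = -31
  125a + 25b + 5c + d = -658
Solving the system yields a = -6, b = 3, c = 4, d = -3.
So h(n) = -6n^3 + 3n^2 + 4n - 3.
Then h(4) = -323.

-323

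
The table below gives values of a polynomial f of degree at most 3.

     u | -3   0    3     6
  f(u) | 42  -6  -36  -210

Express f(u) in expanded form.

Write f(u) = au^3 + bu^2 + cu + d. Substituting each data point gives a linear system:
  -27a + 9b - 3c + d = 42
  d = -6
  27a + 9b + 3c + d = -36
  216a + 36b + 6c + d = -210
Solving the system yields a = -1, b = 1, c = -4, d = -6.
So f(u) = -u³ + u² - 4u - 6.
Check: f(3) = -36. ✓

f(u) = -u^3 + u^2 - 4u - 6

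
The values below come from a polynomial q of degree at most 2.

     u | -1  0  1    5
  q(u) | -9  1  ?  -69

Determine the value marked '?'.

3

The 3 known points determine the degree-2 polynomial uniquely.
Write q(u) = au^2 + bu + c. Substituting each data point gives a linear system:
  a - b + c = -9
  c = 1
  25a + 5b + c = -69
Solving the system yields a = -4, b = 6, c = 1.
So q(u) = -4u^2 + 6u + 1.
Then q(1) = 3.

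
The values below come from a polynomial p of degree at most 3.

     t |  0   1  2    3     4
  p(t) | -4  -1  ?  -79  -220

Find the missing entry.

-16

On equispaced nodes a degree-3 polynomial has vanishing fourth forward difference, so
  p(0) - 4·p(1) + 6·p(2) - 4·p(3) + p(4) = 0.
Substituting the known values and solving for p(2):
  6·p(2) = -96
  p(2) = -16.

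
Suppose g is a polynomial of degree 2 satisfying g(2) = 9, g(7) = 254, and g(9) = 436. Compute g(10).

545

Write g(t) = at^2 + bt + c. Substituting each data point gives a linear system:
  4a + 2b + c = 9
  49a + 7b + c = 254
  81a + 9b + c = 436
Solving the system yields a = 6, b = -5, c = -5.
So g(t) = 6t^2 - 5t - 5.
Then g(10) = 545.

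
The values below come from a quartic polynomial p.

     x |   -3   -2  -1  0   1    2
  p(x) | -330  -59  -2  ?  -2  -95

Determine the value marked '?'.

3

On equispaced nodes a degree-4 polynomial has vanishing fifth forward difference, so
  - p(-3) + 5·p(-2) - 10·p(-1) + 10·p(0) - 5·p(1) + p(2) = 0.
Substituting the known values and solving for p(0):
  10·p(0) = 30
  p(0) = 3.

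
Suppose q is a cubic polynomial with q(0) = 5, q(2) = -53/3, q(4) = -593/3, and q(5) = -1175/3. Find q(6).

Using the Lagrange interpolation formula with nodes 0, 2, 4, 5:
  L_0(t) = (t - 2)(t - 4)(t - 5) / -40
  L_1(t) = t(t - 4)(t - 5) / 12
  L_2(t) = t(t - 2)(t - 5) / -8
  L_3(t) = t(t - 2)(t - 4) / 15
Then q(t) = 5·L_0(t) - 53/3·L_1(t) - 593/3·L_2(t) - 1175/3·L_3(t).
Expanding and collecting terms gives q(t) = -3t³ - (5/3)t² + 4t + 5.
Evaluating at t = 6: q(6) = -679.

-679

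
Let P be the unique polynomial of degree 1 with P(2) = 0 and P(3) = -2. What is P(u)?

P(u) = -2u + 4

Write P(u) = au + b. Substituting each data point gives a linear system:
  2a + b = 0
  3a + b = -2
Solving the system yields a = -2, b = 4.
So P(u) = -2u + 4.
Check: P(2) = 0. ✓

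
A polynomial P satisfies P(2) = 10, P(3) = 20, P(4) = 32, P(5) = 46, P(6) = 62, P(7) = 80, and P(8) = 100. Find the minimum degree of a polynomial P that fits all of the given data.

Forward differences of the values at u = 2, 3, 4, 5, 6, 7, 8:
  P  : 10  20  32  46  62  80  100
  Δ  : 10  12  14  16  18  20
  Δ^2: 2  2  2  2  2
  Δ^3: 0  0  0  0
  Δ^4: 0  0  0
  Δ^5: 0  0
  Δ^6: 0
The second differences are constant (2) and nonzero, while all higher differences vanish, so the minimal degree is 2.

2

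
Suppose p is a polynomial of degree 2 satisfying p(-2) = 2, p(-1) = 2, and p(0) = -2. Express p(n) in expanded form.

p(n) = -2n^2 - 6n - 2

Using the Lagrange interpolation formula with nodes -2, -1, 0:
  L_0(n) = (n + 1)n / 2
  L_1(n) = (n + 2)n / -1
  L_2(n) = (n + 2)(n + 1) / 2
Then p(n) = 2·L_0(n) + 2·L_1(n) - 2·L_2(n).
Expanding and collecting terms gives p(n) = -2n^2 - 6n - 2.
Check: p(-1) = 2. ✓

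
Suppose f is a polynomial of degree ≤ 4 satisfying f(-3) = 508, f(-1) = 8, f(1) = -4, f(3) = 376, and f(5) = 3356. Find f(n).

f(n) = 6n^4 - 2n^3 - 5n^2 - 4n + 1

Write f(n) = an^4 + bn^3 + cn^2 + dn + e. Substituting each data point gives a linear system:
  81a - 27b + 9c - 3d + e = 508
  a - b + c - d + e = 8
  a + b + c + d + e = -4
  81a + 27b + 9c + 3d + e = 376
  625a + 125b + 25c + 5d + e = 3356
Solving the system yields a = 6, b = -2, c = -5, d = -4, e = 1.
So f(n) = 6n^4 - 2n^3 - 5n^2 - 4n + 1.
Check: f(1) = -4. ✓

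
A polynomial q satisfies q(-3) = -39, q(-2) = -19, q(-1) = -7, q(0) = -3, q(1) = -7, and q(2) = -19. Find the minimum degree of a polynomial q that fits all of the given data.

2

Forward differences of the values at t = -3, -2, -1, 0, 1, 2:
  q  : -39  -19  -7  -3  -7  -19
  Δ  : 20  12  4  -4  -12
  Δ^2: -8  -8  -8  -8
  Δ^3: 0  0  0
  Δ^4: 0  0
  Δ^5: 0
The second differences are constant (-8) and nonzero, while all higher differences vanish, so the minimal degree is 2.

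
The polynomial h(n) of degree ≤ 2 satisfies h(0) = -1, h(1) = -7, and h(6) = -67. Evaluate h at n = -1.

3

Write h(n) = an^2 + bn + c. Substituting each data point gives a linear system:
  c = -1
  a + b + c = -7
  36a + 6b + c = -67
Solving the system yields a = -1, b = -5, c = -1.
So h(n) = -n^2 - 5n - 1.
Then h(-1) = 3.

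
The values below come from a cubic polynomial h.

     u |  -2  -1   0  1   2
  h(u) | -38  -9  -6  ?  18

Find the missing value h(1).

The 4 known points determine the degree-3 polynomial uniquely.
Write h(u) = au^3 + bu^2 + cu + d. Substituting each data point gives a linear system:
  -8a + 4b - 2c + d = -38
  -a + b - c + d = -9
  d = -6
  8a + 4b + 2c + d = 18
Solving the system yields a = 4, b = -1, c = -2, d = -6.
So h(u) = 4u³ - u² - 2u - 6.
Then h(1) = -5.

-5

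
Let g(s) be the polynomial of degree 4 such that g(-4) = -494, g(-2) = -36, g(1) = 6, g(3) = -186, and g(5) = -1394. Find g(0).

6

Using the Lagrange interpolation formula with nodes -4, -2, 1, 3, 5:
  L_0(s) = (s + 2)(s - 1)(s - 3)(s - 5) / 630
  L_1(s) = (s + 4)(s - 1)(s - 3)(s - 5) / -210
  L_2(s) = (s + 4)(s + 2)(s - 3)(s - 5) / 120
  L_3(s) = (s + 4)(s + 2)(s - 1)(s - 5) / -140
  L_4(s) = (s + 4)(s + 2)(s - 1)(s - 3) / 504
Then g(s) = -494·L_0(s) - 36·L_1(s) + 6·L_2(s) - 186·L_3(s) - 1394·L_4(s).
Expanding and collecting terms gives g(s) = -2s^4 - s^3 - 2s^2 + 5s + 6.
Evaluating at s = 0: g(0) = 6.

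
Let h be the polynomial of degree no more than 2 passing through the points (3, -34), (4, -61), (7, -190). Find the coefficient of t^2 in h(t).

-4

Write h(t) = at^2 + bt + c. Substituting each data point gives a linear system:
  9a + 3b + c = -34
  16a + 4b + c = -61
  49a + 7b + c = -190
Solving the system yields a = -4, b = 1, c = -1.
So h(t) = -4t^2 + t - 1.
The leading coefficient is -4.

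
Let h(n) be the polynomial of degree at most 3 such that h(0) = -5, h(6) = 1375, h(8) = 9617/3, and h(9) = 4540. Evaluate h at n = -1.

Write h(n) = an^3 + bn^2 + cn + d. Substituting each data point gives a linear system:
  d = -5
  216a + 36b + 6c + d = 1375
  512a + 64b + 8c + d = 9617/3
  729a + 81b + 9c + d = 4540
Solving the system yields a = 6, b = 5/3, c = 4, d = -5.
So h(n) = 6n^3 + (5/3)n^2 + 4n - 5.
Then h(-1) = -40/3.

-40/3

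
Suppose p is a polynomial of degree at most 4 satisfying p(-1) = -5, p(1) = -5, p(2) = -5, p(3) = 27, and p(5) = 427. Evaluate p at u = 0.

Write p(u) = au^4 + bu^3 + cu^2 + du + e. Substituting each data point gives a linear system:
  a - b + c - d + e = -5
  a + b + c + d + e = -5
  16a + 8b + 4c + 2d + e = -5
  81a + 27b + 9c + 3d + e = 27
  625a + 125b + 25c + 5d + e = 427
Solving the system yields a = 1, b = -1, c = -3, d = 1, e = -3.
So p(u) = u⁴ - u³ - 3u² + u - 3.
Then p(0) = -3.

-3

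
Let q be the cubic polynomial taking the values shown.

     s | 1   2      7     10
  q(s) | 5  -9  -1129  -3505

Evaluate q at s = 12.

-6199

Using the Lagrange interpolation formula with nodes 1, 2, 7, 10:
  L_0(s) = (s - 2)(s - 7)(s - 10) / -54
  L_1(s) = (s - 1)(s - 7)(s - 10) / 40
  L_2(s) = (s - 1)(s - 2)(s - 10) / -90
  L_3(s) = (s - 1)(s - 2)(s - 7) / 216
Then q(s) = 5·L_0(s) - 9·L_1(s) - 1129·L_2(s) - 3505·L_3(s).
Expanding and collecting terms gives q(s) = -4s^3 + 5s^2 - s + 5.
Evaluating at s = 12: q(12) = -6199.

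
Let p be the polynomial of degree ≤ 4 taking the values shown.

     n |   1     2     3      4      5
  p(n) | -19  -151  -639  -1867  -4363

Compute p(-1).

Using the Lagrange interpolation formula with nodes 1, 2, 3, 4, 5:
  L_0(n) = (n - 2)(n - 3)(n - 4)(n - 5) / 24
  L_1(n) = (n - 1)(n - 3)(n - 4)(n - 5) / -6
  L_2(n) = (n - 1)(n - 2)(n - 4)(n - 5) / 4
  L_3(n) = (n - 1)(n - 2)(n - 3)(n - 5) / -6
  L_4(n) = (n - 1)(n - 2)(n - 3)(n - 4) / 24
Then p(n) = -19·L_0(n) - 151·L_1(n) - 639·L_2(n) - 1867·L_3(n) - 4363·L_4(n).
Expanding and collecting terms gives p(n) = -6n^4 - 4n^3 - 4n^2 - 2n - 3.
Evaluating at n = -1: p(-1) = -7.

-7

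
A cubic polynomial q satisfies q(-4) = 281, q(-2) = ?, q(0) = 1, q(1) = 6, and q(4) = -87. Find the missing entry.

The 4 known points determine the degree-3 polynomial uniquely.
Write q(u) = au^3 + bu^2 + cu + d. Substituting each data point gives a linear system:
  -64a + 16b - 4c + d = 281
  d = 1
  a + b + c + d = 6
  64a + 16b + 4c + d = -87
Solving the system yields a = -3, b = 6, c = 2, d = 1.
So q(u) = -3u³ + 6u² + 2u + 1.
Then q(-2) = 45.

45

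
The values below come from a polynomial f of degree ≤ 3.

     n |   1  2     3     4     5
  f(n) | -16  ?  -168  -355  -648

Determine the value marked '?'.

-63

The 4 known points determine the degree-3 polynomial uniquely.
Write f(n) = an^3 + bn^2 + cn + d. Substituting each data point gives a linear system:
  a + b + c + d = -16
  27a + 9b + 3c + d = -168
  64a + 16b + 4c + d = -355
  125a + 25b + 5c + d = -648
Solving the system yields a = -4, b = -5, c = -4, d = -3.
So f(n) = -4n^3 - 5n^2 - 4n - 3.
Then f(2) = -63.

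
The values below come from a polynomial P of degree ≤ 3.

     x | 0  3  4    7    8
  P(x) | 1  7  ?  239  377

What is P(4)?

The 4 known points determine the degree-3 polynomial uniquely.
Write P(x) = ax^3 + bx^2 + cx + d. Substituting each data point gives a linear system:
  d = 1
  27a + 9b + 3c + d = 7
  343a + 49b + 7c + d = 239
  512a + 64b + 8c + d = 377
Solving the system yields a = 1, b = -2, c = -1, d = 1.
So P(x) = x³ - 2x² - x + 1.
Then P(4) = 29.

29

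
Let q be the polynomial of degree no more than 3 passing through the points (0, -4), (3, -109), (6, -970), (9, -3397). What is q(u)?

q(u) = -5u^3 + 3u^2 + u - 4

Write q(u) = au^3 + bu^2 + cu + d. Substituting each data point gives a linear system:
  d = -4
  27a + 9b + 3c + d = -109
  216a + 36b + 6c + d = -970
  729a + 81b + 9c + d = -3397
Solving the system yields a = -5, b = 3, c = 1, d = -4.
So q(u) = -5u^3 + 3u^2 + u - 4.
Check: q(6) = -970. ✓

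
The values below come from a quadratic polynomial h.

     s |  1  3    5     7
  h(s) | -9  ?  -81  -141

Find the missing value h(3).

On equispaced nodes a degree-2 polynomial has vanishing third forward difference, so
  - h(1) + 3·h(3) - 3·h(5) + h(7) = 0.
Substituting the known values and solving for h(3):
  3·h(3) = -111
  h(3) = -37.

-37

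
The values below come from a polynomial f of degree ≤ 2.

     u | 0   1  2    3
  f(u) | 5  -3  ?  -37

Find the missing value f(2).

On equispaced nodes a degree-2 polynomial has vanishing third forward difference, so
  - f(0) + 3·f(1) - 3·f(2) + f(3) = 0.
Substituting the known values and solving for f(2):
  -3·f(2) = 51
  f(2) = -17.

-17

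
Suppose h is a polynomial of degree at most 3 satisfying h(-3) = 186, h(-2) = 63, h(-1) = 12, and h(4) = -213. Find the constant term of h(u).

Write h(u) = au^3 + bu^2 + cu + d. Substituting each data point gives a linear system:
  -27a + 9b - 3c + d = 186
  -8a + 4b - 2c + d = 63
  -a + b - c + d = 12
  64a + 16b + 4c + d = -213
Solving the system yields a = -5, b = 6, c = 2, d = 3.
So h(u) = -5u^3 + 6u^2 + 2u + 3.
The constant term is 3.

3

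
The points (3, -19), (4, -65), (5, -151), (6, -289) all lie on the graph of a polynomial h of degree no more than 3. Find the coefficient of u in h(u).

0

Write h(u) = au^3 + bu^2 + cu + d. Substituting each data point gives a linear system:
  27a + 9b + 3c + d = -19
  64a + 16b + 4c + d = -65
  125a + 25b + 5c + d = -151
  216a + 36b + 6c + d = -289
Solving the system yields a = -2, b = 4, c = 0, d = -1.
So h(u) = -2u^3 + 4u^2 - 1.
The coefficient of u is 0.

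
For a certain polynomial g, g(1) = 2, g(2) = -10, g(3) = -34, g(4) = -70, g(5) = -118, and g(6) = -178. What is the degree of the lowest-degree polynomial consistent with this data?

Forward differences of the values at t = 1, 2, 3, 4, 5, 6:
  g  : 2  -10  -34  -70  -118  -178
  Δ  : -12  -24  -36  -48  -60
  Δ^2: -12  -12  -12  -12
  Δ^3: 0  0  0
  Δ^4: 0  0
  Δ^5: 0
The second differences are constant (-12) and nonzero, while all higher differences vanish, so the minimal degree is 2.

2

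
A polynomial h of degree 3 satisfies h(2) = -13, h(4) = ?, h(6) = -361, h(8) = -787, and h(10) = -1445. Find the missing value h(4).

-119

On equispaced nodes a degree-3 polynomial has vanishing fourth forward difference, so
  h(2) - 4·h(4) + 6·h(6) - 4·h(8) + h(10) = 0.
Substituting the known values and solving for h(4):
  -4·h(4) = 476
  h(4) = -119.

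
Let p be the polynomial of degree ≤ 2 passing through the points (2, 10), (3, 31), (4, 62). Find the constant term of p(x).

-2

Write p(x) = ax^2 + bx + c. Substituting each data point gives a linear system:
  4a + 2b + c = 10
  9a + 3b + c = 31
  16a + 4b + c = 62
Solving the system yields a = 5, b = -4, c = -2.
So p(x) = 5x² - 4x - 2.
The constant term is -2.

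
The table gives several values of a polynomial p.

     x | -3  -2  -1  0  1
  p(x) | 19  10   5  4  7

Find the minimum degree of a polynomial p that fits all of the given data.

2

Forward differences of the values at x = -3, -2, -1, 0, 1:
  p  : 19  10  5  4  7
  Δ  : -9  -5  -1  3
  Δ^2: 4  4  4
  Δ^3: 0  0
  Δ^4: 0
The second differences are constant (4) and nonzero, while all higher differences vanish, so the minimal degree is 2.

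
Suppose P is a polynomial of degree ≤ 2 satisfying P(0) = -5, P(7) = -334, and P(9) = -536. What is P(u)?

Using the Lagrange interpolation formula with nodes 0, 7, 9:
  L_0(u) = (u - 7)(u - 9) / 63
  L_1(u) = u(u - 9) / -14
  L_2(u) = u(u - 7) / 18
Then P(u) = -5·L_0(u) - 334·L_1(u) - 536·L_2(u).
Expanding and collecting terms gives P(u) = -6u^2 - 5u - 5.
Check: P(9) = -536. ✓

P(u) = -6u^2 - 5u - 5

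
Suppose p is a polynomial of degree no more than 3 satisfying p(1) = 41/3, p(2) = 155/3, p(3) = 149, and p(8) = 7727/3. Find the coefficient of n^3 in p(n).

Write p(n) = an^3 + bn^2 + cn + d. Substituting each data point gives a linear system:
  a + b + c + d = 41/3
  8a + 4b + 2c + d = 155/3
  27a + 9b + 3c + d = 149
  512a + 64b + 8c + d = 7727/3
Solving the system yields a = 5, b = -1/3, c = 4, d = 5.
So p(n) = 5n³ - (1/3)n² + 4n + 5.
The leading coefficient is 5.

5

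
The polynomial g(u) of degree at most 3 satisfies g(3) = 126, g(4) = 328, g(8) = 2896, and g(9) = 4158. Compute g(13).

12766

Write g(u) = au^3 + bu^2 + cu + d. Substituting each data point gives a linear system:
  27a + 9b + 3c + d = 126
  64a + 16b + 4c + d = 328
  512a + 64b + 8c + d = 2896
  729a + 81b + 9c + d = 4158
Solving the system yields a = 6, b = -2, c = -6, d = 0.
So g(u) = 6u^3 - 2u^2 - 6u.
Then g(13) = 12766.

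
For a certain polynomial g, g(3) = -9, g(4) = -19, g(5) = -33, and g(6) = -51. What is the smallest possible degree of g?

Forward differences of the values at s = 3, 4, 5, 6:
  g  : -9  -19  -33  -51
  Δ  : -10  -14  -18
  Δ^2: -4  -4
  Δ^3: 0
The second differences are constant (-4) and nonzero, while all higher differences vanish, so the minimal degree is 2.

2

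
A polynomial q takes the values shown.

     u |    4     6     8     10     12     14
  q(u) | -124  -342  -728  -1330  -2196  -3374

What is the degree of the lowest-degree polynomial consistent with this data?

Forward differences of the values at u = 4, 6, 8, 10, 12, 14:
  q  : -124  -342  -728  -1330  -2196  -3374
  Δ  : -218  -386  -602  -866  -1178
  Δ^2: -168  -216  -264  -312
  Δ^3: -48  -48  -48
  Δ^4: 0  0
  Δ^5: 0
The third differences are constant (-48) and nonzero, while all higher differences vanish, so the minimal degree is 3.

3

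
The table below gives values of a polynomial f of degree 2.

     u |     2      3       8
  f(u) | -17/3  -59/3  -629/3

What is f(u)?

Using the Lagrange interpolation formula with nodes 2, 3, 8:
  L_0(u) = (u - 3)(u - 8) / 6
  L_1(u) = (u - 2)(u - 8) / -5
  L_2(u) = (u - 2)(u - 3) / 30
Then f(u) = -17/3·L_0(u) - 59/3·L_1(u) - 629/3·L_2(u).
Expanding and collecting terms gives f(u) = -4u^2 + 6u - 5/3.
Check: f(3) = -59/3. ✓

f(u) = -4u^2 + 6u - 5/3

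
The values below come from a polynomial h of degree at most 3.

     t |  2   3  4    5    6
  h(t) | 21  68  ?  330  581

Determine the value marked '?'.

165

On equispaced nodes a degree-3 polynomial has vanishing fourth forward difference, so
  h(2) - 4·h(3) + 6·h(4) - 4·h(5) + h(6) = 0.
Substituting the known values and solving for h(4):
  6·h(4) = 990
  h(4) = 165.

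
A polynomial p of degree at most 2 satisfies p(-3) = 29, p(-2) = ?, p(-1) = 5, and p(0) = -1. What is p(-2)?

On equispaced nodes a degree-2 polynomial has vanishing third forward difference, so
  - p(-3) + 3·p(-2) - 3·p(-1) + p(0) = 0.
Substituting the known values and solving for p(-2):
  3·p(-2) = 45
  p(-2) = 15.

15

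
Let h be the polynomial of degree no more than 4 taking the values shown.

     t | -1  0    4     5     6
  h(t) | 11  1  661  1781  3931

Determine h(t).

h(t) = 4t^4 - 6t^3 + t^2 + t + 1

Using the Lagrange interpolation formula with nodes -1, 0, 4, 5, 6:
  L_0(t) = t(t - 4)(t - 5)(t - 6) / 210
  L_1(t) = (t + 1)(t - 4)(t - 5)(t - 6) / -120
  L_2(t) = (t + 1)t(t - 5)(t - 6) / 40
  L_3(t) = (t + 1)t(t - 4)(t - 6) / -30
  L_4(t) = (t + 1)t(t - 4)(t - 5) / 84
Then h(t) = 11·L_0(t) + 1·L_1(t) + 661·L_2(t) + 1781·L_3(t) + 3931·L_4(t).
Expanding and collecting terms gives h(t) = 4t^4 - 6t^3 + t^2 + t + 1.
Check: h(5) = 1781. ✓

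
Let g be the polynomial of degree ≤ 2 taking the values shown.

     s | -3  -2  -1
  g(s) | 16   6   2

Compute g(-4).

32

Using the Lagrange interpolation formula with nodes -3, -2, -1:
  L_0(s) = (s + 2)(s + 1) / 2
  L_1(s) = (s + 3)(s + 1) / -1
  L_2(s) = (s + 3)(s + 2) / 2
Then g(s) = 16·L_0(s) + 6·L_1(s) + 2·L_2(s).
Expanding and collecting terms gives g(s) = 3s^2 + 5s + 4.
Evaluating at s = -4: g(-4) = 32.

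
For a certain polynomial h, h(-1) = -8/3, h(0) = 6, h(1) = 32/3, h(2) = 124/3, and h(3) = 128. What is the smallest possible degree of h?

Forward differences of the values at x = -1, 0, 1, 2, 3:
  h  : -8/3  6  32/3  124/3  128
  Δ  : 26/3  14/3  92/3  260/3
  Δ^2: -4  26  56
  Δ^3: 30  30
  Δ^4: 0
The third differences are constant (30) and nonzero, while all higher differences vanish, so the minimal degree is 3.

3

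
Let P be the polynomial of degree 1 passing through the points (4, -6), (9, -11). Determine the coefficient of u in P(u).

-1

Write P(u) = au + b. Substituting each data point gives a linear system:
  4a + b = -6
  9a + b = -11
Solving the system yields a = -1, b = -2.
So P(u) = -u - 2.
The leading coefficient is -1.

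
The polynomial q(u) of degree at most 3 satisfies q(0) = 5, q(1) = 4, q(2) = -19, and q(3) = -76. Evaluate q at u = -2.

-11

Write q(u) = au^3 + bu^2 + cu + d. Substituting each data point gives a linear system:
  d = 5
  a + b + c + d = 4
  8a + 4b + 2c + d = -19
  27a + 9b + 3c + d = -76
Solving the system yields a = -2, b = -5, c = 6, d = 5.
So q(u) = -2u³ - 5u² + 6u + 5.
Then q(-2) = -11.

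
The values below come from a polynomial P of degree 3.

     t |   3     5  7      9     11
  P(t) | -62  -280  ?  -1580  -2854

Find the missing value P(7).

On equispaced nodes a degree-3 polynomial has vanishing fourth forward difference, so
  P(3) - 4·P(5) + 6·P(7) - 4·P(9) + P(11) = 0.
Substituting the known values and solving for P(7):
  6·P(7) = -4524
  P(7) = -754.

-754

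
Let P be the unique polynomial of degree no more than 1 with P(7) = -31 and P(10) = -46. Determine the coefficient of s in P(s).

Write P(s) = as + b. Substituting each data point gives a linear system:
  7a + b = -31
  10a + b = -46
Solving the system yields a = -5, b = 4.
So P(s) = -5s + 4.
The leading coefficient is -5.

-5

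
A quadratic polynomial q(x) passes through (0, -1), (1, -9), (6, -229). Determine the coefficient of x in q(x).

-2

Write q(x) = ax^2 + bx + c. Substituting each data point gives a linear system:
  c = -1
  a + b + c = -9
  36a + 6b + c = -229
Solving the system yields a = -6, b = -2, c = -1.
So q(x) = -6x² - 2x - 1.
The coefficient of x is -2.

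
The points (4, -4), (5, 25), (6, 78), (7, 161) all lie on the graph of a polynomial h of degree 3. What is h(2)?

-14

Write h(t) = at^3 + bt^2 + ct + d. Substituting each data point gives a linear system:
  64a + 16b + 4c + d = -4
  125a + 25b + 5c + d = 25
  216a + 36b + 6c + d = 78
  343a + 49b + 7c + d = 161
Solving the system yields a = 1, b = -3, c = -5, d = 0.
So h(t) = t^3 - 3t^2 - 5t.
Then h(2) = -14.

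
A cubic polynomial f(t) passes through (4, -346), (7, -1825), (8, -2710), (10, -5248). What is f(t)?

f(t) = -5t^3 - 3t^2 + 5t + 2

Write f(t) = at^3 + bt^2 + ct + d. Substituting each data point gives a linear system:
  64a + 16b + 4c + d = -346
  343a + 49b + 7c + d = -1825
  512a + 64b + 8c + d = -2710
  1000a + 100b + 10c + d = -5248
Solving the system yields a = -5, b = -3, c = 5, d = 2.
So f(t) = -5t^3 - 3t^2 + 5t + 2.
Check: f(8) = -2710. ✓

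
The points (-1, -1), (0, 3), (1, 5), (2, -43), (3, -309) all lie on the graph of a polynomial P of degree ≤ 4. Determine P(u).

Write P(u) = au^4 + bu^3 + cu^2 + du + e. Substituting each data point gives a linear system:
  a - b + c - d + e = -1
  e = 3
  a + b + c + d + e = 5
  16a + 8b + 4c + 2d + e = -43
  81a + 27b + 9c + 3d + e = -309
Solving the system yields a = -5, b = 2, c = 4, d = 1, e = 3.
So P(u) = -5u^4 + 2u^3 + 4u^2 + u + 3.
Check: P(0) = 3. ✓

P(u) = -5u^4 + 2u^3 + 4u^2 + u + 3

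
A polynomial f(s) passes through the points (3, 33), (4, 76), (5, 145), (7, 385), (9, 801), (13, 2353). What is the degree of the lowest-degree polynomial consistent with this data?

3

Divided differences on the nodes 3, 4, 5, 7, 9, 13:
  order 0: 33  76  145  385  801  2353
  order 1: 43  69  120  208  388
  order 2: 13  17  22  30
  order 3: 1  1  1
  order 4: 0  0
  order 5: 0
The order-3 divided differences are all 1 (nonzero) and every higher order vanishes, so the data lies on a polynomial of degree exactly 3.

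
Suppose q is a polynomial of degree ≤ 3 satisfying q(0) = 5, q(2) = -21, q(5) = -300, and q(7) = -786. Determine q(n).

q(n) = -2n^3 - 2n^2 - n + 5

Using the Lagrange interpolation formula with nodes 0, 2, 5, 7:
  L_0(n) = (n - 2)(n - 5)(n - 7) / -70
  L_1(n) = n(n - 5)(n - 7) / 30
  L_2(n) = n(n - 2)(n - 7) / -30
  L_3(n) = n(n - 2)(n - 5) / 70
Then q(n) = 5·L_0(n) - 21·L_1(n) - 300·L_2(n) - 786·L_3(n).
Expanding and collecting terms gives q(n) = -2n³ - 2n² - n + 5.
Check: q(0) = 5. ✓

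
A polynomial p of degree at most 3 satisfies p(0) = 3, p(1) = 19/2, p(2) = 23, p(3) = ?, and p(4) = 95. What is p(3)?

The 4 known points determine the degree-3 polynomial uniquely.
Write p(u) = au^3 + bu^2 + cu + d. Substituting each data point gives a linear system:
  d = 3
  a + b + c + d = 19/2
  8a + 4b + 2c + d = 23
  64a + 16b + 4c + d = 95
Solving the system yields a = 1, b = 1/2, c = 5, d = 3.
So p(u) = u³ + (1/2)u² + 5u + 3.
Then p(3) = 99/2.

99/2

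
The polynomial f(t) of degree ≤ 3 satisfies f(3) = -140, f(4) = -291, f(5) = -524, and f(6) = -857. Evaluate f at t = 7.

-1308

Write f(t) = at^3 + bt^2 + ct + d. Substituting each data point gives a linear system:
  27a + 9b + 3c + d = -140
  64a + 16b + 4c + d = -291
  125a + 25b + 5c + d = -524
  216a + 36b + 6c + d = -857
Solving the system yields a = -3, b = -5, c = -5, d = 1.
So f(t) = -3t^3 - 5t^2 - 5t + 1.
Then f(7) = -1308.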